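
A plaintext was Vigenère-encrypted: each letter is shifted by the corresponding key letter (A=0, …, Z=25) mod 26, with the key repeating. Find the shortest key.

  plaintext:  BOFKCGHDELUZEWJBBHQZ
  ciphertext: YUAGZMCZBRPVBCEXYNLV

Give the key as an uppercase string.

XGVW

  i= 0: Y-B = 23 → X
  i= 1: U-O =  6 → G
  i= 2: A-F = 21 → V
  i= 3: G-K = 22 → W
  i= 4: Z-C = 23 → X
  i= 5: M-G =  6 → G
  i= 6: C-H = 21 → V
  i= 7: Z-D = 22 → W
  i= 8: B-E = 23 → X
  i= 9: R-L =  6 → G
  i=10: P-U = 21 → V
  i=11: V-Z = 22 → W
  i=12: B-E = 23 → X
  i=13: C-W =  6 → G
  i=14: E-J = 21 → V
  i=15: X-B = 22 → W
  i=16: Y-B = 23 → X
  i=17: N-H =  6 → G
  i=18: L-Q = 21 → V
  i=19: V-Z = 22 → W
  shifts repeat with period 4: XGVW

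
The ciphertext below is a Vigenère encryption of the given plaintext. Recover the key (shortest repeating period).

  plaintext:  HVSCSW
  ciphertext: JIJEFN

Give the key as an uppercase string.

  i= 0: J-H =  2 → C
  i= 1: I-V = 13 → N
  i= 2: J-S = 17 → R
  i= 3: E-C =  2 → C
  i= 4: F-S = 13 → N
  i= 5: N-W = 17 → R
  shifts repeat with period 3: CNR

CNR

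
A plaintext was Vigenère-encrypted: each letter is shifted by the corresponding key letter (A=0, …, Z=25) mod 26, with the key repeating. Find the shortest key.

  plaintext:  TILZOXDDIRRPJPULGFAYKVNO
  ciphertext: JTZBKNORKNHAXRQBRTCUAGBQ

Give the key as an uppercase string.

QLOCW

  i= 0: J-T = 16 → Q
  i= 1: T-I = 11 → L
  i= 2: Z-L = 14 → O
  i= 3: B-Z =  2 → C
  i= 4: K-O = 22 → W
  i= 5: N-X = 16 → Q
  i= 6: O-D = 11 → L
  i= 7: R-D = 14 → O
  i= 8: K-I =  2 → C
  i= 9: N-R = 22 → W
  i=10: H-R = 16 → Q
  i=11: A-P = 11 → L
  i=12: X-J = 14 → O
  i=13: R-P =  2 → C
  i=14: Q-U = 22 → W
  i=15: B-L = 16 → Q
  i=16: R-G = 11 → L
  i=17: T-F = 14 → O
  i=18: C-A =  2 → C
  i=19: U-Y = 22 → W
  i=20: A-K = 16 → Q
  i=21: G-V = 11 → L
  i=22: B-N = 14 → O
  i=23: Q-O =  2 → C
  shifts repeat with period 5: QLOCW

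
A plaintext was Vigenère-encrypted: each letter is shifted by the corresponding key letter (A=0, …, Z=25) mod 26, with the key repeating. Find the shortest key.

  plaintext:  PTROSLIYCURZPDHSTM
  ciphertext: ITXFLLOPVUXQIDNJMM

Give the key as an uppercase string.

TAGR

  i= 0: I-P = 19 → T
  i= 1: T-T =  0 → A
  i= 2: X-R =  6 → G
  i= 3: F-O = 17 → R
  i= 4: L-S = 19 → T
  i= 5: L-L =  0 → A
  i= 6: O-I =  6 → G
  i= 7: P-Y = 17 → R
  i= 8: V-C = 19 → T
  i= 9: U-U =  0 → A
  i=10: X-R =  6 → G
  i=11: Q-Z = 17 → R
  i=12: I-P = 19 → T
  i=13: D-D =  0 → A
  i=14: N-H =  6 → G
  i=15: J-S = 17 → R
  i=16: M-T = 19 → T
  i=17: M-M =  0 → A
  shifts repeat with period 4: TAGR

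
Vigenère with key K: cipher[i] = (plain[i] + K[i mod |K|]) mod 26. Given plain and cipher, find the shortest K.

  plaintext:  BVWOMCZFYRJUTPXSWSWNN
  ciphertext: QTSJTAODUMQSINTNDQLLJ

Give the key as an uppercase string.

PYWVHY

  i= 0: Q-B = 15 → P
  i= 1: T-V = 24 → Y
  i= 2: S-W = 22 → W
  i= 3: J-O = 21 → V
  i= 4: T-M =  7 → H
  i= 5: A-C = 24 → Y
  i= 6: O-Z = 15 → P
  i= 7: D-F = 24 → Y
  i= 8: U-Y = 22 → W
  i= 9: M-R = 21 → V
  i=10: Q-J =  7 → H
  i=11: S-U = 24 → Y
  i=12: I-T = 15 → P
  i=13: N-P = 24 → Y
  i=14: T-X = 22 → W
  i=15: N-S = 21 → V
  i=16: D-W =  7 → H
  i=17: Q-S = 24 → Y
  i=18: L-W = 15 → P
  i=19: L-N = 24 → Y
  i=20: J-N = 22 → W
  shifts repeat with period 6: PYWVHY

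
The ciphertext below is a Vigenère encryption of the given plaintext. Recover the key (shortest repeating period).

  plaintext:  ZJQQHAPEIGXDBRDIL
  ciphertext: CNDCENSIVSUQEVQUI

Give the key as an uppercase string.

  i= 0: C-Z =  3 → D
  i= 1: N-J =  4 → E
  i= 2: D-Q = 13 → N
  i= 3: C-Q = 12 → M
  i= 4: E-H = 23 → X
  i= 5: N-A = 13 → N
  i= 6: S-P =  3 → D
  i= 7: I-E =  4 → E
  i= 8: V-I = 13 → N
  i= 9: S-G = 12 → M
  i=10: U-X = 23 → X
  i=11: Q-D = 13 → N
  i=12: E-B =  3 → D
  i=13: V-R =  4 → E
  i=14: Q-D = 13 → N
  i=15: U-I = 12 → M
  i=16: I-L = 23 → X
  shifts repeat with period 6: DENMXN

DENMXN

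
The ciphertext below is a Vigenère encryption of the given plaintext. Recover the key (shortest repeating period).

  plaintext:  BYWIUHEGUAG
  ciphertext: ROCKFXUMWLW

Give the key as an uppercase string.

  i= 0: R-B = 16 → Q
  i= 1: O-Y = 16 → Q
  i= 2: C-W =  6 → G
  i= 3: K-I =  2 → C
  i= 4: F-U = 11 → L
  i= 5: X-H = 16 → Q
  i= 6: U-E = 16 → Q
  i= 7: M-G =  6 → G
  i= 8: W-U =  2 → C
  i= 9: L-A = 11 → L
  i=10: W-G = 16 → Q
  shifts repeat with period 5: QQGCL

QQGCL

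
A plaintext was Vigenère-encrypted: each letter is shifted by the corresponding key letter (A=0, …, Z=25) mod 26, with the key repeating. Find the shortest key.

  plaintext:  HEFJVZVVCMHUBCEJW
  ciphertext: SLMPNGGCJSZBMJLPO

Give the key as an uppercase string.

LHHGSH

  i= 0: S-H = 11 → L
  i= 1: L-E =  7 → H
  i= 2: M-F =  7 → H
  i= 3: P-J =  6 → G
  i= 4: N-V = 18 → S
  i= 5: G-Z =  7 → H
  i= 6: G-V = 11 → L
  i= 7: C-V =  7 → H
  i= 8: J-C =  7 → H
  i= 9: S-M =  6 → G
  i=10: Z-H = 18 → S
  i=11: B-U =  7 → H
  i=12: M-B = 11 → L
  i=13: J-C =  7 → H
  i=14: L-E =  7 → H
  i=15: P-J =  6 → G
  i=16: O-W = 18 → S
  shifts repeat with period 6: LHHGSH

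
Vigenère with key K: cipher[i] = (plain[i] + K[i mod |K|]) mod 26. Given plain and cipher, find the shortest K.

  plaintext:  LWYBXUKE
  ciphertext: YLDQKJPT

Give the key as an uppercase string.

NPFP

  i= 0: Y-L = 13 → N
  i= 1: L-W = 15 → P
  i= 2: D-Y =  5 → F
  i= 3: Q-B = 15 → P
  i= 4: K-X = 13 → N
  i= 5: J-U = 15 → P
  i= 6: P-K =  5 → F
  i= 7: T-E = 15 → P
  shifts repeat with period 4: NPFP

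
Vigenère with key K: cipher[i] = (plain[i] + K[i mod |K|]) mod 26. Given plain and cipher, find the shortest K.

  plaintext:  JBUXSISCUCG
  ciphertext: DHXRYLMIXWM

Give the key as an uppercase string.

  i= 0: D-J = 20 → U
  i= 1: H-B =  6 → G
  i= 2: X-U =  3 → D
  i= 3: R-X = 20 → U
  i= 4: Y-S =  6 → G
  i= 5: L-I =  3 → D
  i= 6: M-S = 20 → U
  i= 7: I-C =  6 → G
  i= 8: X-U =  3 → D
  i= 9: W-C = 20 → U
  i=10: M-G =  6 → G
  shifts repeat with period 3: UGD

UGD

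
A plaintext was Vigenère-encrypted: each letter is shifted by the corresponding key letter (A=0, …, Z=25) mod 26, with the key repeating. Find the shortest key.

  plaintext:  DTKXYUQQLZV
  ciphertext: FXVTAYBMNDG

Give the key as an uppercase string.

  i= 0: F-D =  2 → C
  i= 1: X-T =  4 → E
  i= 2: V-K = 11 → L
  i= 3: T-X = 22 → W
  i= 4: A-Y =  2 → C
  i= 5: Y-U =  4 → E
  i= 6: B-Q = 11 → L
  i= 7: M-Q = 22 → W
  i= 8: N-L =  2 → C
  i= 9: D-Z =  4 → E
  i=10: G-V = 11 → L
  shifts repeat with period 4: CELW

CELW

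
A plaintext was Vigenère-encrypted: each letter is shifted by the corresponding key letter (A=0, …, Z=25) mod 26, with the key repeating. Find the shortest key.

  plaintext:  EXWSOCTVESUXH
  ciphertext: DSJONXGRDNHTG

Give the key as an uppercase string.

ZVNW

  i= 0: D-E = 25 → Z
  i= 1: S-X = 21 → V
  i= 2: J-W = 13 → N
  i= 3: O-S = 22 → W
  i= 4: N-O = 25 → Z
  i= 5: X-C = 21 → V
  i= 6: G-T = 13 → N
  i= 7: R-V = 22 → W
  i= 8: D-E = 25 → Z
  i= 9: N-S = 21 → V
  i=10: H-U = 13 → N
  i=11: T-X = 22 → W
  i=12: G-H = 25 → Z
  shifts repeat with period 4: ZVNW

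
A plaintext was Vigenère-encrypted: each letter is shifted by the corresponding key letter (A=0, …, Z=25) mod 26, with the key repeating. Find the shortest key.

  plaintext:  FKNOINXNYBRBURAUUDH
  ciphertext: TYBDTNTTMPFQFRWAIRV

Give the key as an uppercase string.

OOOPLAWG

  i= 0: T-F = 14 → O
  i= 1: Y-K = 14 → O
  i= 2: B-N = 14 → O
  i= 3: D-O = 15 → P
  i= 4: T-I = 11 → L
  i= 5: N-N =  0 → A
  i= 6: T-X = 22 → W
  i= 7: T-N =  6 → G
  i= 8: M-Y = 14 → O
  i= 9: P-B = 14 → O
  i=10: F-R = 14 → O
  i=11: Q-B = 15 → P
  i=12: F-U = 11 → L
  i=13: R-R =  0 → A
  i=14: W-A = 22 → W
  i=15: A-U =  6 → G
  i=16: I-U = 14 → O
  i=17: R-D = 14 → O
  i=18: V-H = 14 → O
  shifts repeat with period 8: OOOPLAWG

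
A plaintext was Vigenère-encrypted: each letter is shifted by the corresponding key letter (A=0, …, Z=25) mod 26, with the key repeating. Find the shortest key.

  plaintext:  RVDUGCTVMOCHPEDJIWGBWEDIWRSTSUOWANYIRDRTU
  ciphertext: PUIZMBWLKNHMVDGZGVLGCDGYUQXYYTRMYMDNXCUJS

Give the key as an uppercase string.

  i= 0: P-R = 24 → Y
  i= 1: U-V = 25 → Z
  i= 2: I-D =  5 → F
  i= 3: Z-U =  5 → F
  i= 4: M-G =  6 → G
  i= 5: B-C = 25 → Z
  i= 6: W-T =  3 → D
  i= 7: L-V = 16 → Q
  i= 8: K-M = 24 → Y
  i= 9: N-O = 25 → Z
  i=10: H-C =  5 → F
  i=11: M-H =  5 → F
  i=12: V-P =  6 → G
  i=13: D-E = 25 → Z
  i=14: G-D =  3 → D
  i=15: Z-J = 16 → Q
  i=16: G-I = 24 → Y
  i=17: V-W = 25 → Z
  i=18: L-G =  5 → F
  i=19: G-B =  5 → F
  i=20: C-W =  6 → G
  i=21: D-E = 25 → Z
  i=22: G-D =  3 → D
  i=23: Y-I = 16 → Q
  i=24: U-W = 24 → Y
  i=25: Q-R = 25 → Z
  i=26: X-S =  5 → F
  i=27: Y-T =  5 → F
  i=28: Y-S =  6 → G
  i=29: T-U = 25 → Z
  i=30: R-O =  3 → D
  i=31: M-W = 16 → Q
  i=32: Y-A = 24 → Y
  i=33: M-N = 25 → Z
  i=34: D-Y =  5 → F
  i=35: N-I =  5 → F
  i=36: X-R =  6 → G
  i=37: C-D = 25 → Z
  i=38: U-R =  3 → D
  i=39: J-T = 16 → Q
  i=40: S-U = 24 → Y
  shifts repeat with period 8: YZFFGZDQ

YZFFGZDQ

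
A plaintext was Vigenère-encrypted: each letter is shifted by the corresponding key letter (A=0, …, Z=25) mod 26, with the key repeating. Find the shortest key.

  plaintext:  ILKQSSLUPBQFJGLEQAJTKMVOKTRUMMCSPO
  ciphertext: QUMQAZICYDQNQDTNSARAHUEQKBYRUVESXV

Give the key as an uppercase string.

  i= 0: Q-I =  8 → I
  i= 1: U-L =  9 → J
  i= 2: M-K =  2 → C
  i= 3: Q-Q =  0 → A
  i= 4: A-S =  8 → I
  i= 5: Z-S =  7 → H
  i= 6: I-L = 23 → X
  i= 7: C-U =  8 → I
  i= 8: Y-P =  9 → J
  i= 9: D-B =  2 → C
  i=10: Q-Q =  0 → A
  i=11: N-F =  8 → I
  i=12: Q-J =  7 → H
  i=13: D-G = 23 → X
  i=14: T-L =  8 → I
  i=15: N-E =  9 → J
  i=16: S-Q =  2 → C
  i=17: A-A =  0 → A
  i=18: R-J =  8 → I
  i=19: A-T =  7 → H
  i=20: H-K = 23 → X
  i=21: U-M =  8 → I
  i=22: E-V =  9 → J
  i=23: Q-O =  2 → C
  i=24: K-K =  0 → A
  i=25: B-T =  8 → I
  i=26: Y-R =  7 → H
  i=27: R-U = 23 → X
  i=28: U-M =  8 → I
  i=29: V-M =  9 → J
  i=30: E-C =  2 → C
  i=31: S-S =  0 → A
  i=32: X-P =  8 → I
  i=33: V-O =  7 → H
  shifts repeat with period 7: IJCAIHX

IJCAIHX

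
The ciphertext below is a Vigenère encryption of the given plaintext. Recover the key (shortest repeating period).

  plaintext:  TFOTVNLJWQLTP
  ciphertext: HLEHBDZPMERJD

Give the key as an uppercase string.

  i= 0: H-T = 14 → O
  i= 1: L-F =  6 → G
  i= 2: E-O = 16 → Q
  i= 3: H-T = 14 → O
  i= 4: B-V =  6 → G
  i= 5: D-N = 16 → Q
  i= 6: Z-L = 14 → O
  i= 7: P-J =  6 → G
  i= 8: M-W = 16 → Q
  i= 9: E-Q = 14 → O
  i=10: R-L =  6 → G
  i=11: J-T = 16 → Q
  i=12: D-P = 14 → O
  shifts repeat with period 3: OGQ

OGQ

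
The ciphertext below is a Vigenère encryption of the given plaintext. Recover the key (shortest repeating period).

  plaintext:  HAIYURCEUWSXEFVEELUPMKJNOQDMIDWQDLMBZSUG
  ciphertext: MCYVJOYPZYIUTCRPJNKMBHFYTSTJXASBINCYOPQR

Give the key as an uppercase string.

FCQXPXWL

  i= 0: M-H =  5 → F
  i= 1: C-A =  2 → C
  i= 2: Y-I = 16 → Q
  i= 3: V-Y = 23 → X
  i= 4: J-U = 15 → P
  i= 5: O-R = 23 → X
  i= 6: Y-C = 22 → W
  i= 7: P-E = 11 → L
  i= 8: Z-U =  5 → F
  i= 9: Y-W =  2 → C
  i=10: I-S = 16 → Q
  i=11: U-X = 23 → X
  i=12: T-E = 15 → P
  i=13: C-F = 23 → X
  i=14: R-V = 22 → W
  i=15: P-E = 11 → L
  i=16: J-E =  5 → F
  i=17: N-L =  2 → C
  i=18: K-U = 16 → Q
  i=19: M-P = 23 → X
  i=20: B-M = 15 → P
  i=21: H-K = 23 → X
  i=22: F-J = 22 → W
  i=23: Y-N = 11 → L
  i=24: T-O =  5 → F
  i=25: S-Q =  2 → C
  i=26: T-D = 16 → Q
  i=27: J-M = 23 → X
  i=28: X-I = 15 → P
  i=29: A-D = 23 → X
  i=30: S-W = 22 → W
  i=31: B-Q = 11 → L
  i=32: I-D =  5 → F
  i=33: N-L =  2 → C
  i=34: C-M = 16 → Q
  i=35: Y-B = 23 → X
  i=36: O-Z = 15 → P
  i=37: P-S = 23 → X
  i=38: Q-U = 22 → W
  i=39: R-G = 11 → L
  shifts repeat with period 8: FCQXPXWL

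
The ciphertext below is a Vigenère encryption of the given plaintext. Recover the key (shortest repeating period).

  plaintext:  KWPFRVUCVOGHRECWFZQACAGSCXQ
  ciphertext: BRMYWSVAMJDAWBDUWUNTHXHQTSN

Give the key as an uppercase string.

RVXTFXBY

  i= 0: B-K = 17 → R
  i= 1: R-W = 21 → V
  i= 2: M-P = 23 → X
  i= 3: Y-F = 19 → T
  i= 4: W-R =  5 → F
  i= 5: S-V = 23 → X
  i= 6: V-U =  1 → B
  i= 7: A-C = 24 → Y
  i= 8: M-V = 17 → R
  i= 9: J-O = 21 → V
  i=10: D-G = 23 → X
  i=11: A-H = 19 → T
  i=12: W-R =  5 → F
  i=13: B-E = 23 → X
  i=14: D-C =  1 → B
  i=15: U-W = 24 → Y
  i=16: W-F = 17 → R
  i=17: U-Z = 21 → V
  i=18: N-Q = 23 → X
  i=19: T-A = 19 → T
  i=20: H-C =  5 → F
  i=21: X-A = 23 → X
  i=22: H-G =  1 → B
  i=23: Q-S = 24 → Y
  i=24: T-C = 17 → R
  i=25: S-X = 21 → V
  i=26: N-Q = 23 → X
  shifts repeat with period 8: RVXTFXBY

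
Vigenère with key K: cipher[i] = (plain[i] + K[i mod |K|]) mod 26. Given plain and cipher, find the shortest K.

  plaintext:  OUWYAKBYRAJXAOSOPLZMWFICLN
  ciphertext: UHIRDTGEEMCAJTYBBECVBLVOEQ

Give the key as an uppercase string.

GNMTDJF

  i= 0: U-O =  6 → G
  i= 1: H-U = 13 → N
  i= 2: I-W = 12 → M
  i= 3: R-Y = 19 → T
  i= 4: D-A =  3 → D
  i= 5: T-K =  9 → J
  i= 6: G-B =  5 → F
  i= 7: E-Y =  6 → G
  i= 8: E-R = 13 → N
  i= 9: M-A = 12 → M
  i=10: C-J = 19 → T
  i=11: A-X =  3 → D
  i=12: J-A =  9 → J
  i=13: T-O =  5 → F
  i=14: Y-S =  6 → G
  i=15: B-O = 13 → N
  i=16: B-P = 12 → M
  i=17: E-L = 19 → T
  i=18: C-Z =  3 → D
  i=19: V-M =  9 → J
  i=20: B-W =  5 → F
  i=21: L-F =  6 → G
  i=22: V-I = 13 → N
  i=23: O-C = 12 → M
  i=24: E-L = 19 → T
  i=25: Q-N =  3 → D
  shifts repeat with period 7: GNMTDJF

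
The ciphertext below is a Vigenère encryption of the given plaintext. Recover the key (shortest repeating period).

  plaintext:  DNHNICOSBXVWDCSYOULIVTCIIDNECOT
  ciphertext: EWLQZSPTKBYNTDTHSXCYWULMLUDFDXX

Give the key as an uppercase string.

  i= 0: E-D =  1 → B
  i= 1: W-N =  9 → J
  i= 2: L-H =  4 → E
  i= 3: Q-N =  3 → D
  i= 4: Z-I = 17 → R
  i= 5: S-C = 16 → Q
  i= 6: P-O =  1 → B
  i= 7: T-S =  1 → B
  i= 8: K-B =  9 → J
  i= 9: B-X =  4 → E
  i=10: Y-V =  3 → D
  i=11: N-W = 17 → R
  i=12: T-D = 16 → Q
  i=13: D-C =  1 → B
  i=14: T-S =  1 → B
  i=15: H-Y =  9 → J
  i=16: S-O =  4 → E
  i=17: X-U =  3 → D
  i=18: C-L = 17 → R
  i=19: Y-I = 16 → Q
  i=20: W-V =  1 → B
  i=21: U-T =  1 → B
  i=22: L-C =  9 → J
  i=23: M-I =  4 → E
  i=24: L-I =  3 → D
  i=25: U-D = 17 → R
  i=26: D-N = 16 → Q
  i=27: F-E =  1 → B
  i=28: D-C =  1 → B
  i=29: X-O =  9 → J
  i=30: X-T =  4 → E
  shifts repeat with period 7: BJEDRQB

BJEDRQB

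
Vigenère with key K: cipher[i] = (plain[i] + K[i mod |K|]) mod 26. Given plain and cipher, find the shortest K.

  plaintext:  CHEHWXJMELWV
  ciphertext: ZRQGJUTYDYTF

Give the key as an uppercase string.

  i= 0: Z-C = 23 → X
  i= 1: R-H = 10 → K
  i= 2: Q-E = 12 → M
  i= 3: G-H = 25 → Z
  i= 4: J-W = 13 → N
  i= 5: U-X = 23 → X
  i= 6: T-J = 10 → K
  i= 7: Y-M = 12 → M
  i= 8: D-E = 25 → Z
  i= 9: Y-L = 13 → N
  i=10: T-W = 23 → X
  i=11: F-V = 10 → K
  shifts repeat with period 5: XKMZN

XKMZN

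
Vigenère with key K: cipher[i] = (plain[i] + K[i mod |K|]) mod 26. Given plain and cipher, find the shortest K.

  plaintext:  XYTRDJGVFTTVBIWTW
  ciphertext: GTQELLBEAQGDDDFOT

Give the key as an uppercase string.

JVXNICV

  i= 0: G-X =  9 → J
  i= 1: T-Y = 21 → V
  i= 2: Q-T = 23 → X
  i= 3: E-R = 13 → N
  i= 4: L-D =  8 → I
  i= 5: L-J =  2 → C
  i= 6: B-G = 21 → V
  i= 7: E-V =  9 → J
  i= 8: A-F = 21 → V
  i= 9: Q-T = 23 → X
  i=10: G-T = 13 → N
  i=11: D-V =  8 → I
  i=12: D-B =  2 → C
  i=13: D-I = 21 → V
  i=14: F-W =  9 → J
  i=15: O-T = 21 → V
  i=16: T-W = 23 → X
  shifts repeat with period 7: JVXNICV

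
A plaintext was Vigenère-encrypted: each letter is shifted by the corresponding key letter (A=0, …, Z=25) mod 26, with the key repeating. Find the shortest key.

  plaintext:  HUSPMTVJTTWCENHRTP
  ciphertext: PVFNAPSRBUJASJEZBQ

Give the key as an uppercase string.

  i= 0: P-H =  8 → I
  i= 1: V-U =  1 → B
  i= 2: F-S = 13 → N
  i= 3: N-P = 24 → Y
  i= 4: A-M = 14 → O
  i= 5: P-T = 22 → W
  i= 6: S-V = 23 → X
  i= 7: R-J =  8 → I
  i= 8: B-T =  8 → I
  i= 9: U-T =  1 → B
  i=10: J-W = 13 → N
  i=11: A-C = 24 → Y
  i=12: S-E = 14 → O
  i=13: J-N = 22 → W
  i=14: E-H = 23 → X
  i=15: Z-R =  8 → I
  i=16: B-T =  8 → I
  i=17: Q-P =  1 → B
  shifts repeat with period 8: IBNYOWXI

IBNYOWXI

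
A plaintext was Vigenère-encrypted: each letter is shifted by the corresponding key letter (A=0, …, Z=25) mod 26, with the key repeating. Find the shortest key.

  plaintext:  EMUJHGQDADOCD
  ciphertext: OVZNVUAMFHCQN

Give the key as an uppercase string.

  i= 0: O-E = 10 → K
  i= 1: V-M =  9 → J
  i= 2: Z-U =  5 → F
  i= 3: N-J =  4 → E
  i= 4: V-H = 14 → O
  i= 5: U-G = 14 → O
  i= 6: A-Q = 10 → K
  i= 7: M-D =  9 → J
  i= 8: F-A =  5 → F
  i= 9: H-D =  4 → E
  i=10: C-O = 14 → O
  i=11: Q-C = 14 → O
  i=12: N-D = 10 → K
  shifts repeat with period 6: KJFEOO

KJFEOO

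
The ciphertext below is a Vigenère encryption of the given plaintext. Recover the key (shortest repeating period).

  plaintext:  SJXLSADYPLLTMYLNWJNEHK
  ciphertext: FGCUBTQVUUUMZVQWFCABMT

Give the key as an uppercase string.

NXFJJT

  i= 0: F-S = 13 → N
  i= 1: G-J = 23 → X
  i= 2: C-X =  5 → F
  i= 3: U-L =  9 → J
  i= 4: B-S =  9 → J
  i= 5: T-A = 19 → T
  i= 6: Q-D = 13 → N
  i= 7: V-Y = 23 → X
  i= 8: U-P =  5 → F
  i= 9: U-L =  9 → J
  i=10: U-L =  9 → J
  i=11: M-T = 19 → T
  i=12: Z-M = 13 → N
  i=13: V-Y = 23 → X
  i=14: Q-L =  5 → F
  i=15: W-N =  9 → J
  i=16: F-W =  9 → J
  i=17: C-J = 19 → T
  i=18: A-N = 13 → N
  i=19: B-E = 23 → X
  i=20: M-H =  5 → F
  i=21: T-K =  9 → J
  shifts repeat with period 6: NXFJJT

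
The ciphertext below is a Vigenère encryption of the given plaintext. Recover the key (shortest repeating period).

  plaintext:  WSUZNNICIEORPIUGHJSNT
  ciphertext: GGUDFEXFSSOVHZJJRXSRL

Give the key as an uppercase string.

KOAESRPD

  i= 0: G-W = 10 → K
  i= 1: G-S = 14 → O
  i= 2: U-U =  0 → A
  i= 3: D-Z =  4 → E
  i= 4: F-N = 18 → S
  i= 5: E-N = 17 → R
  i= 6: X-I = 15 → P
  i= 7: F-C =  3 → D
  i= 8: S-I = 10 → K
  i= 9: S-E = 14 → O
  i=10: O-O =  0 → A
  i=11: V-R =  4 → E
  i=12: H-P = 18 → S
  i=13: Z-I = 17 → R
  i=14: J-U = 15 → P
  i=15: J-G =  3 → D
  i=16: R-H = 10 → K
  i=17: X-J = 14 → O
  i=18: S-S =  0 → A
  i=19: R-N =  4 → E
  i=20: L-T = 18 → S
  shifts repeat with period 8: KOAESRPD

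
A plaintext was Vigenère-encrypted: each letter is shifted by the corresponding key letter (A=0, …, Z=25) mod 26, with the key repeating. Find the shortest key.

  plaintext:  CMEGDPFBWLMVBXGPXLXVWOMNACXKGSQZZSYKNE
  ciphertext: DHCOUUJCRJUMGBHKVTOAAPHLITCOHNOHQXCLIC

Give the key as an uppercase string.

BVYIRFE

  i= 0: D-C =  1 → B
  i= 1: H-M = 21 → V
  i= 2: C-E = 24 → Y
  i= 3: O-G =  8 → I
  i= 4: U-D = 17 → R
  i= 5: U-P =  5 → F
  i= 6: J-F =  4 → E
  i= 7: C-B =  1 → B
  i= 8: R-W = 21 → V
  i= 9: J-L = 24 → Y
  i=10: U-M =  8 → I
  i=11: M-V = 17 → R
  i=12: G-B =  5 → F
  i=13: B-X =  4 → E
  i=14: H-G =  1 → B
  i=15: K-P = 21 → V
  i=16: V-X = 24 → Y
  i=17: T-L =  8 → I
  i=18: O-X = 17 → R
  i=19: A-V =  5 → F
  i=20: A-W =  4 → E
  i=21: P-O =  1 → B
  i=22: H-M = 21 → V
  i=23: L-N = 24 → Y
  i=24: I-A =  8 → I
  i=25: T-C = 17 → R
  i=26: C-X =  5 → F
  i=27: O-K =  4 → E
  i=28: H-G =  1 → B
  i=29: N-S = 21 → V
  i=30: O-Q = 24 → Y
  i=31: H-Z =  8 → I
  i=32: Q-Z = 17 → R
  i=33: X-S =  5 → F
  i=34: C-Y =  4 → E
  i=35: L-K =  1 → B
  i=36: I-N = 21 → V
  i=37: C-E = 24 → Y
  shifts repeat with period 7: BVYIRFE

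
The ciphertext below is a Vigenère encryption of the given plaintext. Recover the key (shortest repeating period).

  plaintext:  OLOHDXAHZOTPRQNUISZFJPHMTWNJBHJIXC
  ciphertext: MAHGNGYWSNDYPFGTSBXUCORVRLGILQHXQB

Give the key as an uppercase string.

YPTZKJ

  i= 0: M-O = 24 → Y
  i= 1: A-L = 15 → P
  i= 2: H-O = 19 → T
  i= 3: G-H = 25 → Z
  i= 4: N-D = 10 → K
  i= 5: G-X =  9 → J
  i= 6: Y-A = 24 → Y
  i= 7: W-H = 15 → P
  i= 8: S-Z = 19 → T
  i= 9: N-O = 25 → Z
  i=10: D-T = 10 → K
  i=11: Y-P =  9 → J
  i=12: P-R = 24 → Y
  i=13: F-Q = 15 → P
  i=14: G-N = 19 → T
  i=15: T-U = 25 → Z
  i=16: S-I = 10 → K
  i=17: B-S =  9 → J
  i=18: X-Z = 24 → Y
  i=19: U-F = 15 → P
  i=20: C-J = 19 → T
  i=21: O-P = 25 → Z
  i=22: R-H = 10 → K
  i=23: V-M =  9 → J
  i=24: R-T = 24 → Y
  i=25: L-W = 15 → P
  i=26: G-N = 19 → T
  i=27: I-J = 25 → Z
  i=28: L-B = 10 → K
  i=29: Q-H =  9 → J
  i=30: H-J = 24 → Y
  i=31: X-I = 15 → P
  i=32: Q-X = 19 → T
  i=33: B-C = 25 → Z
  shifts repeat with period 6: YPTZKJ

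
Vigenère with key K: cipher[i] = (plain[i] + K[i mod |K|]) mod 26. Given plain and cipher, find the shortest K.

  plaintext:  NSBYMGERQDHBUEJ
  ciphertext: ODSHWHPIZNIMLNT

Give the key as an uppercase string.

BLRJK

  i= 0: O-N =  1 → B
  i= 1: D-S = 11 → L
  i= 2: S-B = 17 → R
  i= 3: H-Y =  9 → J
  i= 4: W-M = 10 → K
  i= 5: H-G =  1 → B
  i= 6: P-E = 11 → L
  i= 7: I-R = 17 → R
  i= 8: Z-Q =  9 → J
  i= 9: N-D = 10 → K
  i=10: I-H =  1 → B
  i=11: M-B = 11 → L
  i=12: L-U = 17 → R
  i=13: N-E =  9 → J
  i=14: T-J = 10 → K
  shifts repeat with period 5: BLRJK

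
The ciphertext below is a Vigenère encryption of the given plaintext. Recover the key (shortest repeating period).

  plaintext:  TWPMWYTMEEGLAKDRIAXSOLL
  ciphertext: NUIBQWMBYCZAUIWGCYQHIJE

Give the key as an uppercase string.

UYTP

  i= 0: N-T = 20 → U
  i= 1: U-W = 24 → Y
  i= 2: I-P = 19 → T
  i= 3: B-M = 15 → P
  i= 4: Q-W = 20 → U
  i= 5: W-Y = 24 → Y
  i= 6: M-T = 19 → T
  i= 7: B-M = 15 → P
  i= 8: Y-E = 20 → U
  i= 9: C-E = 24 → Y
  i=10: Z-G = 19 → T
  i=11: A-L = 15 → P
  i=12: U-A = 20 → U
  i=13: I-K = 24 → Y
  i=14: W-D = 19 → T
  i=15: G-R = 15 → P
  i=16: C-I = 20 → U
  i=17: Y-A = 24 → Y
  i=18: Q-X = 19 → T
  i=19: H-S = 15 → P
  i=20: I-O = 20 → U
  i=21: J-L = 24 → Y
  i=22: E-L = 19 → T
  shifts repeat with period 4: UYTP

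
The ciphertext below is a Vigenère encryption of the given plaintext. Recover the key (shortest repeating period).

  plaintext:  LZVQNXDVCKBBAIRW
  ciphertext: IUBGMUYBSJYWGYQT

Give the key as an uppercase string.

  i= 0: I-L = 23 → X
  i= 1: U-Z = 21 → V
  i= 2: B-V =  6 → G
  i= 3: G-Q = 16 → Q
  i= 4: M-N = 25 → Z
  i= 5: U-X = 23 → X
  i= 6: Y-D = 21 → V
  i= 7: B-V =  6 → G
  i= 8: S-C = 16 → Q
  i= 9: J-K = 25 → Z
  i=10: Y-B = 23 → X
  i=11: W-B = 21 → V
  i=12: G-A =  6 → G
  i=13: Y-I = 16 → Q
  i=14: Q-R = 25 → Z
  i=15: T-W = 23 → X
  shifts repeat with period 5: XVGQZ

XVGQZ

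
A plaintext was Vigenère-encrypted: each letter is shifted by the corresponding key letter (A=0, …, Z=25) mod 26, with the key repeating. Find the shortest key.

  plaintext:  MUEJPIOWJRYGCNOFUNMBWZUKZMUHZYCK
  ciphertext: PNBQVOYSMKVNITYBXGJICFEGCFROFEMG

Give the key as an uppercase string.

  i= 0: P-M =  3 → D
  i= 1: N-U = 19 → T
  i= 2: B-E = 23 → X
  i= 3: Q-J =  7 → H
  i= 4: V-P =  6 → G
  i= 5: O-I =  6 → G
  i= 6: Y-O = 10 → K
  i= 7: S-W = 22 → W
  i= 8: M-J =  3 → D
  i= 9: K-R = 19 → T
  i=10: V-Y = 23 → X
  i=11: N-G =  7 → H
  i=12: I-C =  6 → G
  i=13: T-N =  6 → G
  i=14: Y-O = 10 → K
  i=15: B-F = 22 → W
  i=16: X-U =  3 → D
  i=17: G-N = 19 → T
  i=18: J-M = 23 → X
  i=19: I-B =  7 → H
  i=20: C-W =  6 → G
  i=21: F-Z =  6 → G
  i=22: E-U = 10 → K
  i=23: G-K = 22 → W
  i=24: C-Z =  3 → D
  i=25: F-M = 19 → T
  i=26: R-U = 23 → X
  i=27: O-H =  7 → H
  i=28: F-Z =  6 → G
  i=29: E-Y =  6 → G
  i=30: M-C = 10 → K
  i=31: G-K = 22 → W
  shifts repeat with period 8: DTXHGGKW

DTXHGGKW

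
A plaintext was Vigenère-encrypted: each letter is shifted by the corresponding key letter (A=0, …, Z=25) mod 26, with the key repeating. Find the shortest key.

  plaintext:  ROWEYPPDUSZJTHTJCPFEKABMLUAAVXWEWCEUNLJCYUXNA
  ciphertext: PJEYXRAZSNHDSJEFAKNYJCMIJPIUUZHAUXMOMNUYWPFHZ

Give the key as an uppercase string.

  i= 0: P-R = 24 → Y
  i= 1: J-O = 21 → V
  i= 2: E-W =  8 → I
  i= 3: Y-E = 20 → U
  i= 4: X-Y = 25 → Z
  i= 5: R-P =  2 → C
  i= 6: A-P = 11 → L
  i= 7: Z-D = 22 → W
  i= 8: S-U = 24 → Y
  i= 9: N-S = 21 → V
  i=10: H-Z =  8 → I
  i=11: D-J = 20 → U
  i=12: S-T = 25 → Z
  i=13: J-H =  2 → C
  i=14: E-T = 11 → L
  i=15: F-J = 22 → W
  i=16: A-C = 24 → Y
  i=17: K-P = 21 → V
  i=18: N-F =  8 → I
  i=19: Y-E = 20 → U
  i=20: J-K = 25 → Z
  i=21: C-A =  2 → C
  i=22: M-B = 11 → L
  i=23: I-M = 22 → W
  i=24: J-L = 24 → Y
  i=25: P-U = 21 → V
  i=26: I-A =  8 → I
  i=27: U-A = 20 → U
  i=28: U-V = 25 → Z
  i=29: Z-X =  2 → C
  i=30: H-W = 11 → L
  i=31: A-E = 22 → W
  i=32: U-W = 24 → Y
  i=33: X-C = 21 → V
  i=34: M-E =  8 → I
  i=35: O-U = 20 → U
  i=36: M-N = 25 → Z
  i=37: N-L =  2 → C
  i=38: U-J = 11 → L
  i=39: Y-C = 22 → W
  i=40: W-Y = 24 → Y
  i=41: P-U = 21 → V
  i=42: F-X =  8 → I
  i=43: H-N = 20 → U
  i=44: Z-A = 25 → Z
  shifts repeat with period 8: YVIUZCLW

YVIUZCLW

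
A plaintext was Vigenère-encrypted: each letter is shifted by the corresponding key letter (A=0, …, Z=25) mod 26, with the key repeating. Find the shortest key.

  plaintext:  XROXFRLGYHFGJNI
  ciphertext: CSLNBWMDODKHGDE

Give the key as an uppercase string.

  i= 0: C-X =  5 → F
  i= 1: S-R =  1 → B
  i= 2: L-O = 23 → X
  i= 3: N-X = 16 → Q
  i= 4: B-F = 22 → W
  i= 5: W-R =  5 → F
  i= 6: M-L =  1 → B
  i= 7: D-G = 23 → X
  i= 8: O-Y = 16 → Q
  i= 9: D-H = 22 → W
  i=10: K-F =  5 → F
  i=11: H-G =  1 → B
  i=12: G-J = 23 → X
  i=13: D-N = 16 → Q
  i=14: E-I = 22 → W
  shifts repeat with period 5: FBXQW

FBXQW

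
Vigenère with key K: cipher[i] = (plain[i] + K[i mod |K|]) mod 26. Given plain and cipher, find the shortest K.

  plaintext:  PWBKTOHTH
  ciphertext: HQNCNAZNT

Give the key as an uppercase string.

  i= 0: H-P = 18 → S
  i= 1: Q-W = 20 → U
  i= 2: N-B = 12 → M
  i= 3: C-K = 18 → S
  i= 4: N-T = 20 → U
  i= 5: A-O = 12 → M
  i= 6: Z-H = 18 → S
  i= 7: N-T = 20 → U
  i= 8: T-H = 12 → M
  shifts repeat with period 3: SUM

SUM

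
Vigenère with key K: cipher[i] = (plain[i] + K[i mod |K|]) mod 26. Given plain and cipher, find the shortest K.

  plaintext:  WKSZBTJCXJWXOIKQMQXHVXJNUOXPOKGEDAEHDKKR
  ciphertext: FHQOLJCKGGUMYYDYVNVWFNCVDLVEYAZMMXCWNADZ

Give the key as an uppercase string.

JXYPKQTI

  i= 0: F-W =  9 → J
  i= 1: H-K = 23 → X
  i= 2: Q-S = 24 → Y
  i= 3: O-Z = 15 → P
  i= 4: L-B = 10 → K
  i= 5: J-T = 16 → Q
  i= 6: C-J = 19 → T
  i= 7: K-C =  8 → I
  i= 8: G-X =  9 → J
  i= 9: G-J = 23 → X
  i=10: U-W = 24 → Y
  i=11: M-X = 15 → P
  i=12: Y-O = 10 → K
  i=13: Y-I = 16 → Q
  i=14: D-K = 19 → T
  i=15: Y-Q =  8 → I
  i=16: V-M =  9 → J
  i=17: N-Q = 23 → X
  i=18: V-X = 24 → Y
  i=19: W-H = 15 → P
  i=20: F-V = 10 → K
  i=21: N-X = 16 → Q
  i=22: C-J = 19 → T
  i=23: V-N =  8 → I
  i=24: D-U =  9 → J
  i=25: L-O = 23 → X
  i=26: V-X = 24 → Y
  i=27: E-P = 15 → P
  i=28: Y-O = 10 → K
  i=29: A-K = 16 → Q
  i=30: Z-G = 19 → T
  i=31: M-E =  8 → I
  i=32: M-D =  9 → J
  i=33: X-A = 23 → X
  i=34: C-E = 24 → Y
  i=35: W-H = 15 → P
  i=36: N-D = 10 → K
  i=37: A-K = 16 → Q
  i=38: D-K = 19 → T
  i=39: Z-R =  8 → I
  shifts repeat with period 8: JXYPKQTI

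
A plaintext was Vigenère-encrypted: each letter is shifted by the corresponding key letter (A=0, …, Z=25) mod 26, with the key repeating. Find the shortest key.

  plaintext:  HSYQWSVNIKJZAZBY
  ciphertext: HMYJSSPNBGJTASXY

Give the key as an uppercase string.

  i= 0: H-H =  0 → A
  i= 1: M-S = 20 → U
  i= 2: Y-Y =  0 → A
  i= 3: J-Q = 19 → T
  i= 4: S-W = 22 → W
  i= 5: S-S =  0 → A
  i= 6: P-V = 20 → U
  i= 7: N-N =  0 → A
  i= 8: B-I = 19 → T
  i= 9: G-K = 22 → W
  i=10: J-J =  0 → A
  i=11: T-Z = 20 → U
  i=12: A-A =  0 → A
  i=13: S-Z = 19 → T
  i=14: X-B = 22 → W
  i=15: Y-Y =  0 → A
  shifts repeat with period 5: AUATW

AUATW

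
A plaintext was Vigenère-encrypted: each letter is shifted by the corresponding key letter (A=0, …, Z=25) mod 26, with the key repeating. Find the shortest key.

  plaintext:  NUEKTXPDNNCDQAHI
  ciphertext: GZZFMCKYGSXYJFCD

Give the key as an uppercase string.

TFVV

  i= 0: G-N = 19 → T
  i= 1: Z-U =  5 → F
  i= 2: Z-E = 21 → V
  i= 3: F-K = 21 → V
  i= 4: M-T = 19 → T
  i= 5: C-X =  5 → F
  i= 6: K-P = 21 → V
  i= 7: Y-D = 21 → V
  i= 8: G-N = 19 → T
  i= 9: S-N =  5 → F
  i=10: X-C = 21 → V
  i=11: Y-D = 21 → V
  i=12: J-Q = 19 → T
  i=13: F-A =  5 → F
  i=14: C-H = 21 → V
  i=15: D-I = 21 → V
  shifts repeat with period 4: TFVV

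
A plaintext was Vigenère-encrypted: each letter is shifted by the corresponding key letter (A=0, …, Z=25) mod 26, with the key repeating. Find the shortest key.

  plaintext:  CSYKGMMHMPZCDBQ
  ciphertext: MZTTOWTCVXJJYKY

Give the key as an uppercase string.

  i= 0: M-C = 10 → K
  i= 1: Z-S =  7 → H
  i= 2: T-Y = 21 → V
  i= 3: T-K =  9 → J
  i= 4: O-G =  8 → I
  i= 5: W-M = 10 → K
  i= 6: T-M =  7 → H
  i= 7: C-H = 21 → V
  i= 8: V-M =  9 → J
  i= 9: X-P =  8 → I
  i=10: J-Z = 10 → K
  i=11: J-C =  7 → H
  i=12: Y-D = 21 → V
  i=13: K-B =  9 → J
  i=14: Y-Q =  8 → I
  shifts repeat with period 5: KHVJI

KHVJI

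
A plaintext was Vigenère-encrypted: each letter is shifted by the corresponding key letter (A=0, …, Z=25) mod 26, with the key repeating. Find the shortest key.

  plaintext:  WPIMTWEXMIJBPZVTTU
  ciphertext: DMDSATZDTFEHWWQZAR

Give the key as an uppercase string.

  i= 0: D-W =  7 → H
  i= 1: M-P = 23 → X
  i= 2: D-I = 21 → V
  i= 3: S-M =  6 → G
  i= 4: A-T =  7 → H
  i= 5: T-W = 23 → X
  i= 6: Z-E = 21 → V
  i= 7: D-X =  6 → G
  i= 8: T-M =  7 → H
  i= 9: F-I = 23 → X
  i=10: E-J = 21 → V
  i=11: H-B =  6 → G
  i=12: W-P =  7 → H
  i=13: W-Z = 23 → X
  i=14: Q-V = 21 → V
  i=15: Z-T =  6 → G
  i=16: A-T =  7 → H
  i=17: R-U = 23 → X
  shifts repeat with period 4: HXVG

HXVG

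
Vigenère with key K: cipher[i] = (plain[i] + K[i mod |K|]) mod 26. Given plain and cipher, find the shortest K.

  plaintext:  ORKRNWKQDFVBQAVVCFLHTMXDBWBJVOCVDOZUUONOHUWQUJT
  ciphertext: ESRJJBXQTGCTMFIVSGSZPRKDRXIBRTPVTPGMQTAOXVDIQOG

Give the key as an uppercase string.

  i= 0: E-O = 16 → Q
  i= 1: S-R =  1 → B
  i= 2: R-K =  7 → H
  i= 3: J-R = 18 → S
  i= 4: J-N = 22 → W
  i= 5: B-W =  5 → F
  i= 6: X-K = 13 → N
  i= 7: Q-Q =  0 → A
  i= 8: T-D = 16 → Q
  i= 9: G-F =  1 → B
  i=10: C-V =  7 → H
  i=11: T-B = 18 → S
  i=12: M-Q = 22 → W
  i=13: F-A =  5 → F
  i=14: I-V = 13 → N
  i=15: V-V =  0 → A
  i=16: S-C = 16 → Q
  i=17: G-F =  1 → B
  i=18: S-L =  7 → H
  i=19: Z-H = 18 → S
  i=20: P-T = 22 → W
  i=21: R-M =  5 → F
  i=22: K-X = 13 → N
  i=23: D-D =  0 → A
  i=24: R-B = 16 → Q
  i=25: X-W =  1 → B
  i=26: I-B =  7 → H
  i=27: B-J = 18 → S
  i=28: R-V = 22 → W
  i=29: T-O =  5 → F
  i=30: P-C = 13 → N
  i=31: V-V =  0 → A
  i=32: T-D = 16 → Q
  i=33: P-O =  1 → B
  i=34: G-Z =  7 → H
  i=35: M-U = 18 → S
  i=36: Q-U = 22 → W
  i=37: T-O =  5 → F
  i=38: A-N = 13 → N
  i=39: O-O =  0 → A
  i=40: X-H = 16 → Q
  i=41: V-U =  1 → B
  i=42: D-W =  7 → H
  i=43: I-Q = 18 → S
  i=44: Q-U = 22 → W
  i=45: O-J =  5 → F
  i=46: G-T = 13 → N
  shifts repeat with period 8: QBHSWFNA

QBHSWFNA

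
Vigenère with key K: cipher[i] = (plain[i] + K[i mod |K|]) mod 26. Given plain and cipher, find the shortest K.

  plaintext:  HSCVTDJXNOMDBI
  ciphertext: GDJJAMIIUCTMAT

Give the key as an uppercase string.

  i= 0: G-H = 25 → Z
  i= 1: D-S = 11 → L
  i= 2: J-C =  7 → H
  i= 3: J-V = 14 → O
  i= 4: A-T =  7 → H
  i= 5: M-D =  9 → J
  i= 6: I-J = 25 → Z
  i= 7: I-X = 11 → L
  i= 8: U-N =  7 → H
  i= 9: C-O = 14 → O
  i=10: T-M =  7 → H
  i=11: M-D =  9 → J
  i=12: A-B = 25 → Z
  i=13: T-I = 11 → L
  shifts repeat with period 6: ZLHOHJ

ZLHOHJ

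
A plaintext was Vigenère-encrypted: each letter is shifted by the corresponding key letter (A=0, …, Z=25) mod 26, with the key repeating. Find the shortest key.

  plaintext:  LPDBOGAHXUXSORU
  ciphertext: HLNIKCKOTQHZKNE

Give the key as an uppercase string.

WWKH

  i= 0: H-L = 22 → W
  i= 1: L-P = 22 → W
  i= 2: N-D = 10 → K
  i= 3: I-B =  7 → H
  i= 4: K-O = 22 → W
  i= 5: C-G = 22 → W
  i= 6: K-A = 10 → K
  i= 7: O-H =  7 → H
  i= 8: T-X = 22 → W
  i= 9: Q-U = 22 → W
  i=10: H-X = 10 → K
  i=11: Z-S =  7 → H
  i=12: K-O = 22 → W
  i=13: N-R = 22 → W
  i=14: E-U = 10 → K
  shifts repeat with period 4: WWKH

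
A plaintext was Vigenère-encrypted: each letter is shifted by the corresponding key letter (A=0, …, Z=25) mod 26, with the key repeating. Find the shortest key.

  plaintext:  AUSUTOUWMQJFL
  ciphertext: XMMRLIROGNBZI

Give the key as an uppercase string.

  i= 0: X-A = 23 → X
  i= 1: M-U = 18 → S
  i= 2: M-S = 20 → U
  i= 3: R-U = 23 → X
  i= 4: L-T = 18 → S
  i= 5: I-O = 20 → U
  i= 6: R-U = 23 → X
  i= 7: O-W = 18 → S
  i= 8: G-M = 20 → U
  i= 9: N-Q = 23 → X
  i=10: B-J = 18 → S
  i=11: Z-F = 20 → U
  i=12: I-L = 23 → X
  shifts repeat with period 3: XSU

XSU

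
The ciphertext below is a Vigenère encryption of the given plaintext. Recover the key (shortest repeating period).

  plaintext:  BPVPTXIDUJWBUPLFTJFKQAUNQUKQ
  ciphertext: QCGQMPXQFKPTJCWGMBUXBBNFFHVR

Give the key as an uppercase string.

PNLBTS

  i= 0: Q-B = 15 → P
  i= 1: C-P = 13 → N
  i= 2: G-V = 11 → L
  i= 3: Q-P =  1 → B
  i= 4: M-T = 19 → T
  i= 5: P-X = 18 → S
  i= 6: X-I = 15 → P
  i= 7: Q-D = 13 → N
  i= 8: F-U = 11 → L
  i= 9: K-J =  1 → B
  i=10: P-W = 19 → T
  i=11: T-B = 18 → S
  i=12: J-U = 15 → P
  i=13: C-P = 13 → N
  i=14: W-L = 11 → L
  i=15: G-F =  1 → B
  i=16: M-T = 19 → T
  i=17: B-J = 18 → S
  i=18: U-F = 15 → P
  i=19: X-K = 13 → N
  i=20: B-Q = 11 → L
  i=21: B-A =  1 → B
  i=22: N-U = 19 → T
  i=23: F-N = 18 → S
  i=24: F-Q = 15 → P
  i=25: H-U = 13 → N
  i=26: V-K = 11 → L
  i=27: R-Q =  1 → B
  shifts repeat with period 6: PNLBTS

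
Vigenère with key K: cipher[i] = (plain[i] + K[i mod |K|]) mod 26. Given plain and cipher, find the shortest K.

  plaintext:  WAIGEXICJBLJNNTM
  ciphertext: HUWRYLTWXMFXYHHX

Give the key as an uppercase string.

LUO

  i= 0: H-W = 11 → L
  i= 1: U-A = 20 → U
  i= 2: W-I = 14 → O
  i= 3: R-G = 11 → L
  i= 4: Y-E = 20 → U
  i= 5: L-X = 14 → O
  i= 6: T-I = 11 → L
  i= 7: W-C = 20 → U
  i= 8: X-J = 14 → O
  i= 9: M-B = 11 → L
  i=10: F-L = 20 → U
  i=11: X-J = 14 → O
  i=12: Y-N = 11 → L
  i=13: H-N = 20 → U
  i=14: H-T = 14 → O
  i=15: X-M = 11 → L
  shifts repeat with period 3: LUO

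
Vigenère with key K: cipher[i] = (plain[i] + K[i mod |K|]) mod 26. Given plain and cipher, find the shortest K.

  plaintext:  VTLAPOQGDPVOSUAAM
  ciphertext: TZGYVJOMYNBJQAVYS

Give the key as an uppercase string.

YGV

  i= 0: T-V = 24 → Y
  i= 1: Z-T =  6 → G
  i= 2: G-L = 21 → V
  i= 3: Y-A = 24 → Y
  i= 4: V-P =  6 → G
  i= 5: J-O = 21 → V
  i= 6: O-Q = 24 → Y
  i= 7: M-G =  6 → G
  i= 8: Y-D = 21 → V
  i= 9: N-P = 24 → Y
  i=10: B-V =  6 → G
  i=11: J-O = 21 → V
  i=12: Q-S = 24 → Y
  i=13: A-U =  6 → G
  i=14: V-A = 21 → V
  i=15: Y-A = 24 → Y
  i=16: S-M =  6 → G
  shifts repeat with period 3: YGV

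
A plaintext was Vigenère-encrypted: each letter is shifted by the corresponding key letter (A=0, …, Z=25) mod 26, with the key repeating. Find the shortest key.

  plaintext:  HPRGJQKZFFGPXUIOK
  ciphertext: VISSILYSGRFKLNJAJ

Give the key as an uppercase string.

OTBMZV

  i= 0: V-H = 14 → O
  i= 1: I-P = 19 → T
  i= 2: S-R =  1 → B
  i= 3: S-G = 12 → M
  i= 4: I-J = 25 → Z
  i= 5: L-Q = 21 → V
  i= 6: Y-K = 14 → O
  i= 7: S-Z = 19 → T
  i= 8: G-F =  1 → B
  i= 9: R-F = 12 → M
  i=10: F-G = 25 → Z
  i=11: K-P = 21 → V
  i=12: L-X = 14 → O
  i=13: N-U = 19 → T
  i=14: J-I =  1 → B
  i=15: A-O = 12 → M
  i=16: J-K = 25 → Z
  shifts repeat with period 6: OTBMZV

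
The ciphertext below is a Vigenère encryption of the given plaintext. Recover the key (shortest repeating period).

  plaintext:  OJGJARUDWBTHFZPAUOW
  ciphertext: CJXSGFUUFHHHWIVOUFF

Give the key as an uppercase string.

OARJG

  i= 0: C-O = 14 → O
  i= 1: J-J =  0 → A
  i= 2: X-G = 17 → R
  i= 3: S-J =  9 → J
  i= 4: G-A =  6 → G
  i= 5: F-R = 14 → O
  i= 6: U-U =  0 → A
  i= 7: U-D = 17 → R
  i= 8: F-W =  9 → J
  i= 9: H-B =  6 → G
  i=10: H-T = 14 → O
  i=11: H-H =  0 → A
  i=12: W-F = 17 → R
  i=13: I-Z =  9 → J
  i=14: V-P =  6 → G
  i=15: O-A = 14 → O
  i=16: U-U =  0 → A
  i=17: F-O = 17 → R
  i=18: F-W =  9 → J
  shifts repeat with period 5: OARJG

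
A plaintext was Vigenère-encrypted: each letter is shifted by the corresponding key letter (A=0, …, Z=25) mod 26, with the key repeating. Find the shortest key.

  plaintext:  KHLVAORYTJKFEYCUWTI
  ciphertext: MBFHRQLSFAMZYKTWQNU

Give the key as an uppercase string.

CUUMR

  i= 0: M-K =  2 → C
  i= 1: B-H = 20 → U
  i= 2: F-L = 20 → U
  i= 3: H-V = 12 → M
  i= 4: R-A = 17 → R
  i= 5: Q-O =  2 → C
  i= 6: L-R = 20 → U
  i= 7: S-Y = 20 → U
  i= 8: F-T = 12 → M
  i= 9: A-J = 17 → R
  i=10: M-K =  2 → C
  i=11: Z-F = 20 → U
  i=12: Y-E = 20 → U
  i=13: K-Y = 12 → M
  i=14: T-C = 17 → R
  i=15: W-U =  2 → C
  i=16: Q-W = 20 → U
  i=17: N-T = 20 → U
  i=18: U-I = 12 → M
  shifts repeat with period 5: CUUMR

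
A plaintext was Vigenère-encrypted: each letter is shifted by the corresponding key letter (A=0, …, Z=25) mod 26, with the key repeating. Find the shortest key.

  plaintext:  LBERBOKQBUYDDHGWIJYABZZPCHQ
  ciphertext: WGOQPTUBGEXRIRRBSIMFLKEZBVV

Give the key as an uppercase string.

  i= 0: W-L = 11 → L
  i= 1: G-B =  5 → F
  i= 2: O-E = 10 → K
  i= 3: Q-R = 25 → Z
  i= 4: P-B = 14 → O
  i= 5: T-O =  5 → F
  i= 6: U-K = 10 → K
  i= 7: B-Q = 11 → L
  i= 8: G-B =  5 → F
  i= 9: E-U = 10 → K
  i=10: X-Y = 25 → Z
  i=11: R-D = 14 → O
  i=12: I-D =  5 → F
  i=13: R-H = 10 → K
  i=14: R-G = 11 → L
  i=15: B-W =  5 → F
  i=16: S-I = 10 → K
  i=17: I-J = 25 → Z
  i=18: M-Y = 14 → O
  i=19: F-A =  5 → F
  i=20: L-B = 10 → K
  i=21: K-Z = 11 → L
  i=22: E-Z =  5 → F
  i=23: Z-P = 10 → K
  i=24: B-C = 25 → Z
  i=25: V-H = 14 → O
  i=26: V-Q =  5 → F
  shifts repeat with period 7: LFKZOFK

LFKZOFK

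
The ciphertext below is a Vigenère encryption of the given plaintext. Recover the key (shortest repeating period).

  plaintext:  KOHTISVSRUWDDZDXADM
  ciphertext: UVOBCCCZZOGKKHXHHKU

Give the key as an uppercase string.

  i= 0: U-K = 10 → K
  i= 1: V-O =  7 → H
  i= 2: O-H =  7 → H
  i= 3: B-T =  8 → I
  i= 4: C-I = 20 → U
  i= 5: C-S = 10 → K
  i= 6: C-V =  7 → H
  i= 7: Z-S =  7 → H
  i= 8: Z-R =  8 → I
  i= 9: O-U = 20 → U
  i=10: G-W = 10 → K
  i=11: K-D =  7 → H
  i=12: K-D =  7 → H
  i=13: H-Z =  8 → I
  i=14: X-D = 20 → U
  i=15: H-X = 10 → K
  i=16: H-A =  7 → H
  i=17: K-D =  7 → H
  i=18: U-M =  8 → I
  shifts repeat with period 5: KHHIU

KHHIU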